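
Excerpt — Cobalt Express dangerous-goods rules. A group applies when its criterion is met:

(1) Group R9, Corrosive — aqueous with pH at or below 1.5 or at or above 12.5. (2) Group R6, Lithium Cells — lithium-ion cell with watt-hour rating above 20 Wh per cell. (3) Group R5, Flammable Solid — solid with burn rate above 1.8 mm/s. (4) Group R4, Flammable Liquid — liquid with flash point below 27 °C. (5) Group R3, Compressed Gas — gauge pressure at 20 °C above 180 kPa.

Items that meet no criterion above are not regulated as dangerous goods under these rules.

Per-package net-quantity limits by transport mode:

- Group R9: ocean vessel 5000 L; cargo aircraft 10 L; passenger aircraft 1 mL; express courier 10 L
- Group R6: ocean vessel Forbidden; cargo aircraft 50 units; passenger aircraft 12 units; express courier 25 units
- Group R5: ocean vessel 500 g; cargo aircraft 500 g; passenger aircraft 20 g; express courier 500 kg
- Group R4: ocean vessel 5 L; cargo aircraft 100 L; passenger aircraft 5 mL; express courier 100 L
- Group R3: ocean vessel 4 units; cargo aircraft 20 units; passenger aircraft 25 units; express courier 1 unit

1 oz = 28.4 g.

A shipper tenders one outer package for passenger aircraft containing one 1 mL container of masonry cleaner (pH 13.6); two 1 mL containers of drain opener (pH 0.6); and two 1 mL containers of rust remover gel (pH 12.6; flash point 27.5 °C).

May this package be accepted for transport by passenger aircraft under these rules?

No

pH 13.6 meets the Group R9 criterion (Corrosive), so the masonry cleaner is Group R9.
The drain opener has pH 0.6, which is ≤ 1.5, so it is Group R9 (Corrosive).
With pH 12.6 (≥ 12.5), the rust remover gel falls in Group R9.
Total Group R9: 1 mL + (two 1 mL containers = 2 mL) + (two 1 mL containers = 2 mL) = 5 mL.
5 mL > 1 mL (passenger aircraft limit, Group R9) — over the limit.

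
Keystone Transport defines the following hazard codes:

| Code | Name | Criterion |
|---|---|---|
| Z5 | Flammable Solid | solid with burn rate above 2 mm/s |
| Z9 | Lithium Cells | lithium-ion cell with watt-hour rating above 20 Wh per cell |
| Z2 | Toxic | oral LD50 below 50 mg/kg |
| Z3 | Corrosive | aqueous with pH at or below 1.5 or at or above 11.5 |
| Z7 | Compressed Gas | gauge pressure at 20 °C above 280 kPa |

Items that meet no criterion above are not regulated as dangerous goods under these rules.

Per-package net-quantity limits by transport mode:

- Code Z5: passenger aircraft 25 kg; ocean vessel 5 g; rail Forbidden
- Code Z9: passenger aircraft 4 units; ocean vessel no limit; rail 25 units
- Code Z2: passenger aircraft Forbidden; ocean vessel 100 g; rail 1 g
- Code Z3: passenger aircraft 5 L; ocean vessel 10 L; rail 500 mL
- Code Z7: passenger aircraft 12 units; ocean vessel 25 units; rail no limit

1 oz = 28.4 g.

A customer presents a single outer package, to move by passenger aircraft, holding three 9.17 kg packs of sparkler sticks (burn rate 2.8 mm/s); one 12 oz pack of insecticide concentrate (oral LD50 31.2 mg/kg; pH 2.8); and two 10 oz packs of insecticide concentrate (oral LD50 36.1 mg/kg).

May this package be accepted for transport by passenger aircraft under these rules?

No

With burn rate 2.8 mm/s (> 2 mm/s), the sparkler sticks fall in Code Z5.
With oral LD50 31.2 mg/kg (< 50 mg/kg), the insecticide concentrate falls in Code Z2.
The insecticide concentrate has oral LD50 36.1 mg/kg, which is < 50 mg/kg, so it is Code Z2 (Toxic).
Total Code Z2: (one 12 oz pack = 340.8 g) + (two 10 oz packs = 568 g) = 908.8 g.
By passenger aircraft, Code Z2 is Forbidden regardless of quantity.
Code Z5 quantity: three 9.17 kg packs = 27.51 kg.
That exceeds the Code Z5 passenger aircraft limit of 25 kg.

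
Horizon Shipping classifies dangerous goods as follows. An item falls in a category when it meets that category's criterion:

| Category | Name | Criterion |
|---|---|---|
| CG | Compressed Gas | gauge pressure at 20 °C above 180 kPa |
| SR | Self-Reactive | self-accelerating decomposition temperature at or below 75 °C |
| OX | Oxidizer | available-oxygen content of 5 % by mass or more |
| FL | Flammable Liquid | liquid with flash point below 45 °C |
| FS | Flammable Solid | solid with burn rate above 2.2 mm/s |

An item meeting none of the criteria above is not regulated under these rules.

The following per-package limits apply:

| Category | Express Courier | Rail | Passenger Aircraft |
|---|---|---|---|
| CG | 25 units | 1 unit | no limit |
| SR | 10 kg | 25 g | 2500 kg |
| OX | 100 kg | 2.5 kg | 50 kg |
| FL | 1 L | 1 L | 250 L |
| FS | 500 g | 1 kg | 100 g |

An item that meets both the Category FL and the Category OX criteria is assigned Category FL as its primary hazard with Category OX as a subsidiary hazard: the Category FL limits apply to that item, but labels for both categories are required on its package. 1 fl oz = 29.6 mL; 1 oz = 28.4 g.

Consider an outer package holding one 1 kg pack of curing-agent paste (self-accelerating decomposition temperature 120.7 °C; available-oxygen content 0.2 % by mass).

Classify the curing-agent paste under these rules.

Not regulated

self-accelerating decomposition temperature 120.7 °C is not below 75 °C, so Category SR does not apply.
available-oxygen content 0.2 % by mass is not above 5 % by mass, so Category OX does not apply.
No criterion is met, so the item is not regulated.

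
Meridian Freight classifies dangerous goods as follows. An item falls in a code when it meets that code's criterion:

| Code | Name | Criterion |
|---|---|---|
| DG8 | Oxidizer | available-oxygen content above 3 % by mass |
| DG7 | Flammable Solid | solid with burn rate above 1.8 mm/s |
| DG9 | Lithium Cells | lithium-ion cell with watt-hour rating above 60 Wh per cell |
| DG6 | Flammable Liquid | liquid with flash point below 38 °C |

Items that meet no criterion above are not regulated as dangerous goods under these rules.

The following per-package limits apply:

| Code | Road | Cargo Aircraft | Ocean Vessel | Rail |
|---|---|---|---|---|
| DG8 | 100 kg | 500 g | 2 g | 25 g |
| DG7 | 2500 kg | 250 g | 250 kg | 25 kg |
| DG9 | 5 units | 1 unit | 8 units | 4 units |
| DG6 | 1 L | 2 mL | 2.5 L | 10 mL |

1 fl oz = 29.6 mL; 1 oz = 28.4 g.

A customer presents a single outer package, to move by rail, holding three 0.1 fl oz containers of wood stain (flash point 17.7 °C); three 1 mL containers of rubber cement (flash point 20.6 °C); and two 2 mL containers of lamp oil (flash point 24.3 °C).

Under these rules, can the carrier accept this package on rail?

The wood stain has flash point 17.7 °C, which is < 38 °C, so it is Code DG6 (Flammable Liquid).
The rubber cement has flash point 20.6 °C, which is < 38 °C, so it is Code DG6 (Flammable Liquid).
Lamp oil: flash point 24.3 °C < 38 °C → Code DG6 (Flammable Liquid).
Code DG6 net quantity: (three 0.1 fl oz containers = 8.88 mL) + (three 1 mL containers = 3 mL) + (two 2 mL containers = 4 mL) = 15.88 mL.
15.88 mL exceeds the rail limit of 10 mL for Code DG6.

No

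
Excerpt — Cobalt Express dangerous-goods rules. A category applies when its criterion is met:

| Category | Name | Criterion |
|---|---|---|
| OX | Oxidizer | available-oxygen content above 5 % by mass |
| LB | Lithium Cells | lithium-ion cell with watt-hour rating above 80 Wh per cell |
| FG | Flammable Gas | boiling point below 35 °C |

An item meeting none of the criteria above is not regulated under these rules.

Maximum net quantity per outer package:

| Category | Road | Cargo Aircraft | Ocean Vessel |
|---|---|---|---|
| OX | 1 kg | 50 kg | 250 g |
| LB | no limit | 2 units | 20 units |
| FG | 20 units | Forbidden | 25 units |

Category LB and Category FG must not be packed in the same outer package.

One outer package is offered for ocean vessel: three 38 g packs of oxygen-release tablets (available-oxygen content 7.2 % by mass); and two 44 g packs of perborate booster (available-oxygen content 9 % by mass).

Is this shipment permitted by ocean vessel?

Yes

Oxygen-release tablets: available-oxygen content 7.2 % by mass > 5 % by mass → Category OX (Oxidizer).
The perborate booster has available-oxygen content 9 % by mass, which is > 5 % by mass, so it is Category OX (Oxidizer).
Category OX net quantity: (three 38 g packs = 114 g) + (two 44 g packs = 88 g) = 202 g.
That is within the Category OX ocean vessel limit of 250 g.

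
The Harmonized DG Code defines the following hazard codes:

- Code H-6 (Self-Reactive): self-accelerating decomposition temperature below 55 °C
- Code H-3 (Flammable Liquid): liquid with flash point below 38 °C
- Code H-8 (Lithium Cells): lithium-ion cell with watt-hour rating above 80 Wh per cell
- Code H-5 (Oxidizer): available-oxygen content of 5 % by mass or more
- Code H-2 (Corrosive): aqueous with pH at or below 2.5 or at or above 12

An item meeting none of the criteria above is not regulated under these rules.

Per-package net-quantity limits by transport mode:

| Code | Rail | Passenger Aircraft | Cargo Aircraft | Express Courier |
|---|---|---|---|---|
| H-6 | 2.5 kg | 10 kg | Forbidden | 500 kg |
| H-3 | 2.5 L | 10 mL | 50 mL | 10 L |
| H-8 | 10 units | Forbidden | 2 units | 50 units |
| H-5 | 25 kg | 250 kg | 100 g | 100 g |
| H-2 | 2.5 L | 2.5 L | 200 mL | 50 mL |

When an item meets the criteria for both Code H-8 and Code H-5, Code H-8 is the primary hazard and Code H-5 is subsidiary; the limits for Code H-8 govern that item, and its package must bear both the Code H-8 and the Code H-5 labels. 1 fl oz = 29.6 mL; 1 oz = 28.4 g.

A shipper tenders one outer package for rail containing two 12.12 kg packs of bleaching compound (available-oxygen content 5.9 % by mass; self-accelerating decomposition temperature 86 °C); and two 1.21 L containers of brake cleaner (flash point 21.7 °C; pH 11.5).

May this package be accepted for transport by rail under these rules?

Yes

With available-oxygen content 5.9 % by mass (≥ 5 % by mass), the bleaching compound falls in Code H-5.
With flash point 21.7 °C (< 38 °C), the brake cleaner falls in Code H-3.
Code H-3 quantity: two 1.21 L containers = 2.42 L.
2.42 L is within the rail limit of 2.5 L for Code H-3.
Code H-5 quantity: two 12.12 kg packs = 24.24 kg.
24.24 kg ≤ 25 kg (rail limit, Code H-5) — within limit.
Every hazard code is within its rail limit and no segregation rule is violated.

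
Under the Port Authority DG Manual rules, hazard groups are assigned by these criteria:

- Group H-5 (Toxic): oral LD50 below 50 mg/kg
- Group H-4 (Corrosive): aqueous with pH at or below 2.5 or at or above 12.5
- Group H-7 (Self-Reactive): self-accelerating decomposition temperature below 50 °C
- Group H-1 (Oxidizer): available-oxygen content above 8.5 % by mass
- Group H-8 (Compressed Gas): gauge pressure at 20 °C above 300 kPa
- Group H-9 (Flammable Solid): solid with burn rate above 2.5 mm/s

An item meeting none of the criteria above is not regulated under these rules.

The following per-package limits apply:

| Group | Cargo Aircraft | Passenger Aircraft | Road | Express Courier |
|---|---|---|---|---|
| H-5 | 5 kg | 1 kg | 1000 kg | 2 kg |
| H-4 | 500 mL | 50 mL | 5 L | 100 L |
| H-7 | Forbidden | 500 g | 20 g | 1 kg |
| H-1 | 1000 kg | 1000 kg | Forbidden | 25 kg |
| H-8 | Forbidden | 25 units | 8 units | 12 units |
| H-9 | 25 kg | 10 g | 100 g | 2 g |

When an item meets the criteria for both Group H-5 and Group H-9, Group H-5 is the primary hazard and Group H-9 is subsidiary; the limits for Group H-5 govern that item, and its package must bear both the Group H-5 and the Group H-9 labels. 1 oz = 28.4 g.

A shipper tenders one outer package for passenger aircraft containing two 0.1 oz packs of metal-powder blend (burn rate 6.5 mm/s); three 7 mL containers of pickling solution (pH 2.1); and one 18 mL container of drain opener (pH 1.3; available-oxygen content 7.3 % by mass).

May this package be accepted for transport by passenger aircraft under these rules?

Yes

The metal-powder blend has burn rate 6.5 mm/s, which is > 2.5 mm/s, so it is Group H-9 (Flammable Solid).
Pickling solution: pH 2.1 ≤ 2.5 → Group H-4 (Corrosive).
The drain opener has pH 1.3, which is ≤ 2.5, so it is Group H-4 (Corrosive).
Total Group H-4: (three 7 mL containers = 21 mL) + 18 mL = 39 mL.
That is within the Group H-4 passenger aircraft limit of 50 mL.
Group H-9 quantity: two 0.1 oz packs = 5.68 g.
That is within the Group H-9 passenger aircraft limit of 10 g.
Every hazard group is within its passenger aircraft limit and no segregation rule is violated.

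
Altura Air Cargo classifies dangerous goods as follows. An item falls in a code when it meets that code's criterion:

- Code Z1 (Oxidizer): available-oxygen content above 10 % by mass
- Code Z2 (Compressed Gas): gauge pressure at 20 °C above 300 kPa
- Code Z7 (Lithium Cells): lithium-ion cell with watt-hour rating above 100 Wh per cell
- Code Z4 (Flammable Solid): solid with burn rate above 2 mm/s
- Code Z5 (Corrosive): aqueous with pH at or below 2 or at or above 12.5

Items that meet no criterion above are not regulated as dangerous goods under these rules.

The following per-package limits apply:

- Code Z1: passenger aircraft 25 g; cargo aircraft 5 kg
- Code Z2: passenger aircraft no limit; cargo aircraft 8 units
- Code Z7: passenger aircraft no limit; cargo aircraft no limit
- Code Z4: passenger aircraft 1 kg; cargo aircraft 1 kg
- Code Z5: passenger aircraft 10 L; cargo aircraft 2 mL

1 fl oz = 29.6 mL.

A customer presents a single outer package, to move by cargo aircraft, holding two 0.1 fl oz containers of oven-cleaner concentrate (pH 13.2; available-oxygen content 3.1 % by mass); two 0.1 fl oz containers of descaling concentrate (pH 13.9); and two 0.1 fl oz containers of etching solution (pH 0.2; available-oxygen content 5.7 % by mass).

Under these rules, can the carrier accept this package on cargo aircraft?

pH 13.2 meets the Code Z5 criterion (Corrosive), so the oven-cleaner concentrate is Code Z5.
With pH 13.9 (≥ 12.5), the descaling concentrate falls in Code Z5.
The etching solution has pH 0.2, which is ≤ 2, so it is Code Z5 (Corrosive).
Total Code Z5: (two 0.1 fl oz containers = 5.92 mL) + (two 0.1 fl oz containers = 5.92 mL) + (two 0.1 fl oz containers = 5.92 mL) = 17.76 mL.
That exceeds the Code Z5 cargo aircraft limit of 2 mL.

No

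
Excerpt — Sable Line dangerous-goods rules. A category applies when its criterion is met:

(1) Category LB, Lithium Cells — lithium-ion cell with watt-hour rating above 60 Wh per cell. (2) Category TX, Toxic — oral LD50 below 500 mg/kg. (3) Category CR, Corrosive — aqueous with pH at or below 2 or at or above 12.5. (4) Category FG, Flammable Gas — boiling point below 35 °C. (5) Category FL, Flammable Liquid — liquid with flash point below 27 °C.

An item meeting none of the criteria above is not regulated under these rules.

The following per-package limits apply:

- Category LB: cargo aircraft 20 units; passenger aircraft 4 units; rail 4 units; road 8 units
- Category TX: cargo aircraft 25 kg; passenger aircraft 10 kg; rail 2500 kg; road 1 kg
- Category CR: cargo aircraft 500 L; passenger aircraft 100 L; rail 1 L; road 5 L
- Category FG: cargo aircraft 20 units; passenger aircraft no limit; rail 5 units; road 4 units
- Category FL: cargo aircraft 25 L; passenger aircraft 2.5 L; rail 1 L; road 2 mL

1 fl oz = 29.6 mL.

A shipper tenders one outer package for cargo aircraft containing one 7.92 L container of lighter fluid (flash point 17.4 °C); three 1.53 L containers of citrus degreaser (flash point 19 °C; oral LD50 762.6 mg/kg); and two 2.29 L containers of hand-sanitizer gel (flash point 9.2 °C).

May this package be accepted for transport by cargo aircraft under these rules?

Yes

Flash point 17.4 °C meets the Category FL criterion (Flammable Liquid), so the lighter fluid is Category FL.
Citrus degreaser: flash point 19 °C < 27 °C → Category FL (Flammable Liquid).
Hand-sanitizer gel: flash point 9.2 °C < 27 °C → Category FL (Flammable Liquid).
Category FL net quantity: 7.92 L + (three 1.53 L containers = 4.59 L) + (two 2.29 L containers = 4.58 L) = 17.09 L.
17.09 L ≤ 25 L (cargo aircraft limit, Category FL) — within limit.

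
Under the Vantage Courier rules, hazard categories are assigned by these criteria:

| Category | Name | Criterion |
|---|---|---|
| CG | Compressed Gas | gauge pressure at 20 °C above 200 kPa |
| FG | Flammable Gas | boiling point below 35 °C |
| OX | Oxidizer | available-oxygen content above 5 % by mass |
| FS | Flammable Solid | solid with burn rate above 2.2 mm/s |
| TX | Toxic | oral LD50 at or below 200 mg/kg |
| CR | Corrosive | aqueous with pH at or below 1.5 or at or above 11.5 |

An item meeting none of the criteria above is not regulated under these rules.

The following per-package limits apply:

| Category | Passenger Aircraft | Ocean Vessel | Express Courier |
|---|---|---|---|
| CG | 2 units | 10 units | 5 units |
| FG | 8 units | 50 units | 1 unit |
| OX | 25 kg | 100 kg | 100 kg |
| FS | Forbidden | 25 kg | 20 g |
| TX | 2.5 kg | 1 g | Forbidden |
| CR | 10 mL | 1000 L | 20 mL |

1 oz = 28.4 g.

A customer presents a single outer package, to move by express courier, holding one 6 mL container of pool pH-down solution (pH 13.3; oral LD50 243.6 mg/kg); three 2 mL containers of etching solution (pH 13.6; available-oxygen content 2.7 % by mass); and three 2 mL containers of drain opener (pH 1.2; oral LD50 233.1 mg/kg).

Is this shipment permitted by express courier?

Yes

With pH 13.3 (≥ 11.5), the pool pH-down solution falls in Category CR.
pH 13.6 meets the Category CR criterion (Corrosive), so the etching solution is Category CR.
Drain opener: pH 1.2 ≤ 1.5 → Category CR (Corrosive).
Total Category CR: 6 mL + (three 2 mL containers = 6 mL) + (three 2 mL containers = 6 mL) = 18 mL.
18 mL is within the express courier limit of 20 mL for Category CR.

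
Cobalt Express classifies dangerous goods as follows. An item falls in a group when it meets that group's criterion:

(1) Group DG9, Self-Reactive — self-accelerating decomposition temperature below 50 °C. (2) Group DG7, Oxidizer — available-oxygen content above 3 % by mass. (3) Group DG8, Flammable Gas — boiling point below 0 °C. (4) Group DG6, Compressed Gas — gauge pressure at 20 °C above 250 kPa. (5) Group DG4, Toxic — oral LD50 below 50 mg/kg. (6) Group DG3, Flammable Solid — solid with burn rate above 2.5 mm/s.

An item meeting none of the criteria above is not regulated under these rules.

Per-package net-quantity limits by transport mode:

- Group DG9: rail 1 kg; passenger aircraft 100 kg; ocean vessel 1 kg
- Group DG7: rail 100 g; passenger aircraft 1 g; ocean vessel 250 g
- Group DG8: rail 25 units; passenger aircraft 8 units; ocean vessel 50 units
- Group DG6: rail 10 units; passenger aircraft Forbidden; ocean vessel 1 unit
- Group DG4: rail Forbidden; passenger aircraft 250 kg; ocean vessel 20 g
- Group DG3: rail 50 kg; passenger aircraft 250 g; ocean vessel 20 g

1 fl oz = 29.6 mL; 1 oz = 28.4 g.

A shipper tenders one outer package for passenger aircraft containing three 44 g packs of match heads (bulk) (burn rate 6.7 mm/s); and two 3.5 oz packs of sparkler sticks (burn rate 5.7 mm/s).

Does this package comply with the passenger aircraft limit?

Match heads (bulk): burn rate 6.7 mm/s > 2.5 mm/s → Group DG3 (Flammable Solid).
Sparkler sticks: burn rate 5.7 mm/s > 2.5 mm/s → Group DG3 (Flammable Solid).
Group DG3 net quantity: (three 44 g packs = 132 g) + (two 3.5 oz packs = 198.8 g) = 330.8 g.
That exceeds the Group DG3 passenger aircraft limit of 250 g.

No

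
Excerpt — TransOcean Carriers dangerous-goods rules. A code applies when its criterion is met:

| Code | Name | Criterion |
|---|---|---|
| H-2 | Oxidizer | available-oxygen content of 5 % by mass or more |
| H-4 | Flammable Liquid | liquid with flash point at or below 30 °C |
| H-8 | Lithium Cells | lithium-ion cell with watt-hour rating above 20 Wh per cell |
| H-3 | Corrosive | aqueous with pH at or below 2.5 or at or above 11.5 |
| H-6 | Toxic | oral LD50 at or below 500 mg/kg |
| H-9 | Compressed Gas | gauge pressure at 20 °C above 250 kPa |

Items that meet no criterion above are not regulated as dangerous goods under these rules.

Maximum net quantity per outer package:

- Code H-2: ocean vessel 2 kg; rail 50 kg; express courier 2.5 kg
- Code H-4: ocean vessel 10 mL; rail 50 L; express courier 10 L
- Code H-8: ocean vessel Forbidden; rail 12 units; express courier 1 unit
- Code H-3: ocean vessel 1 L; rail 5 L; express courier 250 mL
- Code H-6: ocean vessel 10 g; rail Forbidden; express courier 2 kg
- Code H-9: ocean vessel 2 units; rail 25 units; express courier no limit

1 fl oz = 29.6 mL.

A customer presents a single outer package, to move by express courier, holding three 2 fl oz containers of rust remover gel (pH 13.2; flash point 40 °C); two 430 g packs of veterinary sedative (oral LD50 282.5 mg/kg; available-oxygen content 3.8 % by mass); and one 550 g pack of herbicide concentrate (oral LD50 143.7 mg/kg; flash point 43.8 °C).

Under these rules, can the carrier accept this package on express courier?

The rust remover gel has pH 13.2, which is ≥ 11.5, so it is Code H-3 (Corrosive).
With oral LD50 282.5 mg/kg (≤ 500 mg/kg), the veterinary sedative falls in Code H-6.
The herbicide concentrate has oral LD50 143.7 mg/kg, which is ≤ 500 mg/kg, so it is Code H-6 (Toxic).
Code H-6 net quantity: (two 430 g packs = 860 g) + 550 g = 1.41 kg.
That is within the Code H-6 express courier limit of 2 kg.
Code H-3 quantity: three 2 fl oz containers = 177.6 mL.
177.6 mL is within the express courier limit of 250 mL for Code H-3.
Every hazard code is within its express courier limit and no segregation rule is violated.

Yes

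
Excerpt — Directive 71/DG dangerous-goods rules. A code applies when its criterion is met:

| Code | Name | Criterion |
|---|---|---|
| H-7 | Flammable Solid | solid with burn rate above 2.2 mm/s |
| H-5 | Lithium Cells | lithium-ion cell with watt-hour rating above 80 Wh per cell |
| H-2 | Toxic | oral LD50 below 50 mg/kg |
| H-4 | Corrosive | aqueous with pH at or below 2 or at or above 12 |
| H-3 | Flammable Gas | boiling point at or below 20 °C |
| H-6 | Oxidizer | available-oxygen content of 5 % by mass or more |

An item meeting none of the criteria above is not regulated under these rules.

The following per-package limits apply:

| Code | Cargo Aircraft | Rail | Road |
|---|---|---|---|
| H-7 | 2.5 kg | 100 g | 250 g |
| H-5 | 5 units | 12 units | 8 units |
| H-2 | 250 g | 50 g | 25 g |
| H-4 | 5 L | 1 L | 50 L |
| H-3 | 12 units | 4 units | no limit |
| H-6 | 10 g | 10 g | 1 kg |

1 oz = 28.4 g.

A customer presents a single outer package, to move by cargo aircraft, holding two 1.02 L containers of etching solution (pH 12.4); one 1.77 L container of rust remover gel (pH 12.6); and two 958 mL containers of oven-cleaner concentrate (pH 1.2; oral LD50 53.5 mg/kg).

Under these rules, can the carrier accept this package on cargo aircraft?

With pH 12.4 (≥ 12), the etching solution falls in Code H-4.
Rust remover gel: pH 12.6 ≥ 12 → Code H-4 (Corrosive).
Oven-cleaner concentrate: pH 1.2 ≤ 2 → Code H-4 (Corrosive).
Total Code H-4: (two 1.02 L containers = 2.04 L) + 1.77 L + (two 958 mL containers = 1.916 L) = 5.726 L.
5.726 L > 5 L (cargo aircraft limit, Code H-4) — over the limit.

No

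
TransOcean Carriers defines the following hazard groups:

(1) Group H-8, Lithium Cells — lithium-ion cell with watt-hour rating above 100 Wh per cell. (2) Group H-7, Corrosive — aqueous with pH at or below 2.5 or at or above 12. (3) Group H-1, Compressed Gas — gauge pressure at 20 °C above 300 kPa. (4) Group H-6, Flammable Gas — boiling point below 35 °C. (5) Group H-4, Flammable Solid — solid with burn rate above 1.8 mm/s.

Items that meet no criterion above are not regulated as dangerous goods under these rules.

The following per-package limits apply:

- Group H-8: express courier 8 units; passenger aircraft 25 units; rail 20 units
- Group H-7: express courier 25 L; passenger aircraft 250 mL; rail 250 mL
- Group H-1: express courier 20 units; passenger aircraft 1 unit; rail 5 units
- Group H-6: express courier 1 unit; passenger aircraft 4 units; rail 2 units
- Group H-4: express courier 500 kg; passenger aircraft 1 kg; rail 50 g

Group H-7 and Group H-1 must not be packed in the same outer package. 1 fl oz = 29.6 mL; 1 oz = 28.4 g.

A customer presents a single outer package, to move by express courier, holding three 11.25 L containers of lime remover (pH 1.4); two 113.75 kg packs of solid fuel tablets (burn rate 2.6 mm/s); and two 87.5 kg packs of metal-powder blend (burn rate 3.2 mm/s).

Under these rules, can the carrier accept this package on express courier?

The lime remover has pH 1.4, which is ≤ 2.5, so it is Group H-7 (Corrosive).
With burn rate 2.6 mm/s (> 1.8 mm/s), the solid fuel tablets fall in Group H-4.
The metal-powder blend has burn rate 3.2 mm/s, which is > 1.8 mm/s, so it is Group H-4 (Flammable Solid).
Group H-7 quantity: three 11.25 L containers = 33.75 L.
That exceeds the Group H-7 express courier limit of 25 L.
Total Group H-4: (two 113.75 kg packs = 227.5 kg) + (two 87.5 kg packs = 175 kg) = 402.5 kg.
That is within the Group H-4 express courier limit of 500 kg.
The segregation rule (Group H-7 with Group H-1) does not apply to Group H-7 with Group H-4.

No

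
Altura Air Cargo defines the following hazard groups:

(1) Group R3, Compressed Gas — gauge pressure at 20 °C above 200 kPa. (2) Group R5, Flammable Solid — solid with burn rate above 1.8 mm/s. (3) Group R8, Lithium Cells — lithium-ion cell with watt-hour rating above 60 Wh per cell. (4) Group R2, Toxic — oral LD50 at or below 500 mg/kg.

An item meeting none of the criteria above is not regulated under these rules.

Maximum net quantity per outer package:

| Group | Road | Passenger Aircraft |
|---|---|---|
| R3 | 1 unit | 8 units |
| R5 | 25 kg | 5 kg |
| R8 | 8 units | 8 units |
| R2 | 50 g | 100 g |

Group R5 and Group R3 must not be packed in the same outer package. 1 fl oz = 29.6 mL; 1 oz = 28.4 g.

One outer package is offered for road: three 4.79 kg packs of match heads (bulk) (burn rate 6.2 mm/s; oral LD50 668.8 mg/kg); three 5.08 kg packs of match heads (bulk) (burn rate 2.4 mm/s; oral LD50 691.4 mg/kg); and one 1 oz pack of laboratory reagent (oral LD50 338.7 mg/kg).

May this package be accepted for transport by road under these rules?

No

The match heads (bulk) have burn rate 6.2 mm/s, which is > 1.8 mm/s, so they are Group R5 (Flammable Solid).
The match heads (bulk) have burn rate 2.4 mm/s, which is > 1.8 mm/s, so they are Group R5 (Flammable Solid).
With oral LD50 338.7 mg/kg (≤ 500 mg/kg), the laboratory reagent falls in Group R2.
Total Group R5: (three 4.79 kg packs = 14.37 kg) + (three 5.08 kg packs = 15.24 kg) = 29.61 kg.
That exceeds the Group R5 road limit of 25 kg.
Group R2 quantity: one 1 oz pack = 28.4 g.
That is within the Group R2 road limit of 50 g.
The segregation rule (Group R5 with Group R3) does not apply to Group R5 with Group R2.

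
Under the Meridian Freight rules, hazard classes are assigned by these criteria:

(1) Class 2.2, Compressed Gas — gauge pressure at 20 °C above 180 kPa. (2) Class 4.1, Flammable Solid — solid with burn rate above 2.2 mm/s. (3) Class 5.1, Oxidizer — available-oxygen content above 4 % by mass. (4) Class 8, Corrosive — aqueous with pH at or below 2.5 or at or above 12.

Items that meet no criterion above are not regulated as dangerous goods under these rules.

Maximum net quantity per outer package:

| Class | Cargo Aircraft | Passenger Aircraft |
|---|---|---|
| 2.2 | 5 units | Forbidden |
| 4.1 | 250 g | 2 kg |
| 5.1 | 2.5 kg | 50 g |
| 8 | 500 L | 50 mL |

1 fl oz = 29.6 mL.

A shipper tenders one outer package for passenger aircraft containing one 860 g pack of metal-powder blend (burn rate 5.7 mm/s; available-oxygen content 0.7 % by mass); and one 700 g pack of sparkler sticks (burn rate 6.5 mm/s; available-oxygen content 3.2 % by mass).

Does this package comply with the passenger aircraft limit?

With burn rate 5.7 mm/s (> 2.2 mm/s), the metal-powder blend falls in Class 4.1.
Sparkler sticks: burn rate 6.5 mm/s > 2.2 mm/s → Class 4.1 (Flammable Solid).
Class 4.1 net quantity: 860 g + 700 g = 1.56 kg.
1.56 kg ≤ 2 kg (passenger aircraft limit, Class 4.1) — within limit.

Yes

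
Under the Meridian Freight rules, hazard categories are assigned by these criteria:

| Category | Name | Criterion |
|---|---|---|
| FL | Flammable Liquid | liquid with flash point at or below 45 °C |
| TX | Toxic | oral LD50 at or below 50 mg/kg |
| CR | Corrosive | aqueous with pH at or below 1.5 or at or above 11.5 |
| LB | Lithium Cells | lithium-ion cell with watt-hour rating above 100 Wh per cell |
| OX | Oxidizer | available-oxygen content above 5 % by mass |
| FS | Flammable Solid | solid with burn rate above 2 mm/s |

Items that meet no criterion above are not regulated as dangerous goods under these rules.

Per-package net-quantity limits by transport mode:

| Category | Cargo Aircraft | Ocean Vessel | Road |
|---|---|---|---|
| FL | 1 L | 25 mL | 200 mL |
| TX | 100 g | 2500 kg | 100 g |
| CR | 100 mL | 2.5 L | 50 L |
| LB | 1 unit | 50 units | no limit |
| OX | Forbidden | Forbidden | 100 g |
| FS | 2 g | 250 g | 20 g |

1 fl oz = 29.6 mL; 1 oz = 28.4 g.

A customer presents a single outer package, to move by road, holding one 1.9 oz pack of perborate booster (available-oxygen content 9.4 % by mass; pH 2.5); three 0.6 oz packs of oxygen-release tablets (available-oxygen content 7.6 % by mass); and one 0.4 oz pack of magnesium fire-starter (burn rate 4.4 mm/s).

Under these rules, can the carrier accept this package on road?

Perborate booster: available-oxygen content 9.4 % by mass > 5 % by mass → Category OX (Oxidizer).
The oxygen-release tablets have available-oxygen content 7.6 % by mass, which is > 5 % by mass, so they are Category OX (Oxidizer).
Magnesium fire-starter: burn rate 4.4 mm/s > 2 mm/s → Category FS (Flammable Solid).
Category FS quantity: one 0.4 oz pack = 11.36 g.
That is within the Category FS road limit of 20 g.
Total Category OX: (one 1.9 oz pack = 53.96 g) + (three 0.6 oz packs = 51.12 g) = 105.08 g.
105.08 g exceeds the road limit of 100 g for Category OX.

No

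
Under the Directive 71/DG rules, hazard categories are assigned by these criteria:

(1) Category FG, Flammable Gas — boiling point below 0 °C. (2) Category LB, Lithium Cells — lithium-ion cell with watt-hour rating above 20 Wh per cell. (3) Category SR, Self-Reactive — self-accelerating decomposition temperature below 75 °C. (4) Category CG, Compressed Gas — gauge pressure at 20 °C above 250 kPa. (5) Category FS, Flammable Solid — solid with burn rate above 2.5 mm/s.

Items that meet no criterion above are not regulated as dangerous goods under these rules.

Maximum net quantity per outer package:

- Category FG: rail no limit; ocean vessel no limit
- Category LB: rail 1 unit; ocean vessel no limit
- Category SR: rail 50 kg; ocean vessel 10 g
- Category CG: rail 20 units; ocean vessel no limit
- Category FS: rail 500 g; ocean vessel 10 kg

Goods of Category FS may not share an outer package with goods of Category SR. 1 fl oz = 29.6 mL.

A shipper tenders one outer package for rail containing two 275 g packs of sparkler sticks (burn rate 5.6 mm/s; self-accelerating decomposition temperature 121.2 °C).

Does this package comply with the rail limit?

No

Sparkler sticks: burn rate 5.6 mm/s > 2.5 mm/s → Category FS (Flammable Solid).
Category FS quantity: two 275 g packs = 550 g.
That exceeds the Category FS rail limit of 500 g.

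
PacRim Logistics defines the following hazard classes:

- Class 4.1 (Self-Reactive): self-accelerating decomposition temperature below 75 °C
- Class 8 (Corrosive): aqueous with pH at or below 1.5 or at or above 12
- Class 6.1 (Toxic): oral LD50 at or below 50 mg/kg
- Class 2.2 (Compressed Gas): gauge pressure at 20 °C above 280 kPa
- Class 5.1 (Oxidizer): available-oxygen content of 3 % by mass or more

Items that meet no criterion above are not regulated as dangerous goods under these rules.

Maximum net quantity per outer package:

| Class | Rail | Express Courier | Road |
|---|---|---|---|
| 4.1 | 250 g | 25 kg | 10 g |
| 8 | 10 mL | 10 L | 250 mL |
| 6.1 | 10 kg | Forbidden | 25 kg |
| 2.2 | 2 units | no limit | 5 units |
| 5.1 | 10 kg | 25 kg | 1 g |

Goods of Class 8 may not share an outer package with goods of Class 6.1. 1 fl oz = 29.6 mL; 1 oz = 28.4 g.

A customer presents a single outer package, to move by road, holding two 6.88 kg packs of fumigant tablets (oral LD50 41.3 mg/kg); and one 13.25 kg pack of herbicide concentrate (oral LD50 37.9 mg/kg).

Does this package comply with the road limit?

The fumigant tablets have oral LD50 41.3 mg/kg, which is ≤ 50 mg/kg, so they are Class 6.1 (Toxic).
Oral LD50 37.9 mg/kg meets the Class 6.1 criterion (Toxic), so the herbicide concentrate is Class 6.1.
Class 6.1 net quantity: (two 6.88 kg packs = 13.76 kg) + 13.25 kg = 27.01 kg.
27.01 kg exceeds the road limit of 25 kg for Class 6.1.

No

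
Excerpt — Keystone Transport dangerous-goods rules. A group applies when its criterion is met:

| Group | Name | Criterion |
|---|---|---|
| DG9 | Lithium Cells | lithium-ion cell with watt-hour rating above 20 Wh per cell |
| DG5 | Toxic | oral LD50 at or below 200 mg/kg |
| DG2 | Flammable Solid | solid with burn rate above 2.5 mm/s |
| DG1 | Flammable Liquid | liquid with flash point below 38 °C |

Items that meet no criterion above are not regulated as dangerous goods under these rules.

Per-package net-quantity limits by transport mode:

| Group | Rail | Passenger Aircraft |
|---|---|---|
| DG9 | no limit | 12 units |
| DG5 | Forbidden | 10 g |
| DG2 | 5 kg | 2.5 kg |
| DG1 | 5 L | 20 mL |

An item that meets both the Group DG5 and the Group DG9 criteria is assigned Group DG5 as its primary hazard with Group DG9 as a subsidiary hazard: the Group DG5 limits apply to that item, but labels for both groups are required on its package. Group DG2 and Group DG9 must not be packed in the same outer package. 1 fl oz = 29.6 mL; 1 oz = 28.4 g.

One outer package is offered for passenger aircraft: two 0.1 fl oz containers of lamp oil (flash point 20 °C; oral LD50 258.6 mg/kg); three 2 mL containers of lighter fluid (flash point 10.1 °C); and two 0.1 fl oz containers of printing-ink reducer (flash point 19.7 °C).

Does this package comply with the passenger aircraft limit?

With flash point 20 °C (< 38 °C), the lamp oil falls in Group DG1.
The lighter fluid has flash point 10.1 °C, which is < 38 °C, so it is Group DG1 (Flammable Liquid).
Flash point 19.7 °C meets the Group DG1 criterion (Flammable Liquid), so the printing-ink reducer is Group DG1.
Group DG1 net quantity: (two 0.1 fl oz containers = 5.92 mL) + (three 2 mL containers = 6 mL) + (two 0.1 fl oz containers = 5.92 mL) = 17.84 mL.
17.84 mL is within the passenger aircraft limit of 20 mL for Group DG1.

Yes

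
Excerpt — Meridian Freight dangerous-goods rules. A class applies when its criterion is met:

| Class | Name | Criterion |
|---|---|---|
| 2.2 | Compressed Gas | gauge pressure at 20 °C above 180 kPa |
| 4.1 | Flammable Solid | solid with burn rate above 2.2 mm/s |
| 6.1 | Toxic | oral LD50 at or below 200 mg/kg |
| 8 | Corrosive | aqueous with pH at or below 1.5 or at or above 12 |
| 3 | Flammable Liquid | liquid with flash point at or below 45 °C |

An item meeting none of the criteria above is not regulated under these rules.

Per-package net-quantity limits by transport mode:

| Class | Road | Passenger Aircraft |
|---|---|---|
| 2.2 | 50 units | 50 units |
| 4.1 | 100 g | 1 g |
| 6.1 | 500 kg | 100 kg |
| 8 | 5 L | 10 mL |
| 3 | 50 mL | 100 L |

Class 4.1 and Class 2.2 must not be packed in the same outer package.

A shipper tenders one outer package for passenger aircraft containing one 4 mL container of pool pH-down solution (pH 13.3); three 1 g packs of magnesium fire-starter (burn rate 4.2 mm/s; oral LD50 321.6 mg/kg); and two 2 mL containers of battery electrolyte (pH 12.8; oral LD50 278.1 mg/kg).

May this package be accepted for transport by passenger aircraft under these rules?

No

Pool pH-down solution: pH 13.3 ≥ 12 → Class 8 (Corrosive).
With burn rate 4.2 mm/s (> 2.2 mm/s), the magnesium fire-starter falls in Class 4.1.
The battery electrolyte has pH 12.8, which is ≥ 12, so it is Class 8 (Corrosive).
Class 8 net quantity: 4 mL + (two 2 mL containers = 4 mL) = 8 mL.
That is within the Class 8 passenger aircraft limit of 10 mL.
Class 4.1 quantity: three 1 g packs = 3 g.
3 g exceeds the passenger aircraft limit of 1 g for Class 4.1.
The segregation rule (Class 4.1 with Class 2.2) does not apply to Class 8 with Class 4.1.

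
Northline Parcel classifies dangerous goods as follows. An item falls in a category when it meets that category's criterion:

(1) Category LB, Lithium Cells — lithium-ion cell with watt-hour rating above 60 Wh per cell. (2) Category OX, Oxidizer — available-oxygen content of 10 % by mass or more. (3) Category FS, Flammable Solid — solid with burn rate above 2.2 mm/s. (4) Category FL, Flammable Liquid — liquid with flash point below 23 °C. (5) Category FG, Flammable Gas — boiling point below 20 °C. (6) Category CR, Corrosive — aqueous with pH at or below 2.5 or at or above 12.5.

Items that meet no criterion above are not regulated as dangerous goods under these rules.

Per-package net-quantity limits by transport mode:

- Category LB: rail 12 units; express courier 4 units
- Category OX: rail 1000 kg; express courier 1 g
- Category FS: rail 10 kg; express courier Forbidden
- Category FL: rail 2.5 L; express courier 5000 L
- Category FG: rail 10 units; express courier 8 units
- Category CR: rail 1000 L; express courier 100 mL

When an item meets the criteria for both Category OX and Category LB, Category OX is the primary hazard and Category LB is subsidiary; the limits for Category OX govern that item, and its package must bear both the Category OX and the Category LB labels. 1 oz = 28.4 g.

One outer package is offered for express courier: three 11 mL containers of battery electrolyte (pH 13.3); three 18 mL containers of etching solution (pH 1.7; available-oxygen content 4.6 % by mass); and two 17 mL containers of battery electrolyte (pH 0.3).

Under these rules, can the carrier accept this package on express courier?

pH 13.3 meets the Category CR criterion (Corrosive), so the battery electrolyte is Category CR.
pH 1.7 meets the Category CR criterion (Corrosive), so the etching solution is Category CR.
Battery electrolyte: pH 0.3 ≤ 2.5 → Category CR (Corrosive).
Category CR net quantity: (three 11 mL containers = 33 mL) + (three 18 mL containers = 54 mL) + (two 17 mL containers = 34 mL) = 121 mL.
121 mL > 100 mL (express courier limit, Category CR) — over the limit.

No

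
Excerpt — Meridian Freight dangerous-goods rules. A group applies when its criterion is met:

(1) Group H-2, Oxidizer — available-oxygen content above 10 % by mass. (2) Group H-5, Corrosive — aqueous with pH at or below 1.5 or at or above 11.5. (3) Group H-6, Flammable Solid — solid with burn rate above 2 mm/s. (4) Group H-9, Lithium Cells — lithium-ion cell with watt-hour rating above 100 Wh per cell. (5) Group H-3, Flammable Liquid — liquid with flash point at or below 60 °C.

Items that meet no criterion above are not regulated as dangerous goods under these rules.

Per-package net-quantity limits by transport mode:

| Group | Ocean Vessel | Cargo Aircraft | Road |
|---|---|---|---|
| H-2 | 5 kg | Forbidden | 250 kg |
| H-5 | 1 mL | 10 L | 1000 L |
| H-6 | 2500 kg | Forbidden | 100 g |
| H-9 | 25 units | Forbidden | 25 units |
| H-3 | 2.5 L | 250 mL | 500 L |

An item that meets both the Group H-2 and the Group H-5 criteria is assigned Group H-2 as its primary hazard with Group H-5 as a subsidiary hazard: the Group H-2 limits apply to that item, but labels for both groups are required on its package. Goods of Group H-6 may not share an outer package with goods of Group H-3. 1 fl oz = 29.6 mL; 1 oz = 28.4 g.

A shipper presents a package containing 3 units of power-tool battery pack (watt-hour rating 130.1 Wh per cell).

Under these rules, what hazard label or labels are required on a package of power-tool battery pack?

Watt-hour rating 130.1 Wh per cell meets the Group H-9 criterion (Lithium Cells), so the power-tool battery pack is Group H-9.
Only the Group H-9 label is required.

Group H-9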